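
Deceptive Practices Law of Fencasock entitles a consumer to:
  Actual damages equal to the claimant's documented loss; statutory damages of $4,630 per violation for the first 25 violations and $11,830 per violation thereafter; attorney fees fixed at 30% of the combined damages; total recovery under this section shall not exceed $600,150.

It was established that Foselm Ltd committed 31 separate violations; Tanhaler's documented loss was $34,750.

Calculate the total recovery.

$287,924

First 25 violations: 25 × $4,630 = $115,750
Remaining violations: (31 − 25) × $11,830 = $70,980
Statutory damages: $115,750 + $70,980 = $186,730
Combined damages: $34,750 + $186,730 = $221,480
Attorney fees: 30% of $221,480 = $66,444
Total before cap: $221,480 + $66,444 = $287,924
Cap at $600,150: $287,924 is within the cap, no reduction.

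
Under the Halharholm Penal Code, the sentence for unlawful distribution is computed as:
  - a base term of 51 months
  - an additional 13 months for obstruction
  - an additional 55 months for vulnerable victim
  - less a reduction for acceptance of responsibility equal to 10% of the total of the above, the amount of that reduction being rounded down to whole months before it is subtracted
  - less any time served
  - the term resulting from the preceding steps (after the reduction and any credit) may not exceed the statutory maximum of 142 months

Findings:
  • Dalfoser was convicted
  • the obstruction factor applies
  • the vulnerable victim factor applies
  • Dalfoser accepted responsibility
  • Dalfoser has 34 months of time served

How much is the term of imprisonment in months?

74 months

Obstruction enhancement: +13 months
Vulnerable victim enhancement: +55 months
Adjusted term: 51 months + 13 months + 55 months = 119 months
Acceptance of responsibility reduction: 10% of 119 months = 11 months (rounded down)
After reduction: 119 − 11 = 108 months
Less time served: 108 months − 34 months = 74 months
Cap at 142 months: 74 months is within the cap, no reduction.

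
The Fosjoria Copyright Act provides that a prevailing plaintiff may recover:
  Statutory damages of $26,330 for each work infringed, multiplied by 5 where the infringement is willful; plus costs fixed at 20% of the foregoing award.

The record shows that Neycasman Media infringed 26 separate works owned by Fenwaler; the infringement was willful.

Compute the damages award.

Statutory damages: 26 × $26,330 = $684,580
Multiplied by 5: 5 × $684,580 = $3,422,900
Costs: 20% of $3,422,900 = $684,580
Award plus costs: $3,422,900 + $684,580 = $4,107,480

$4,107,480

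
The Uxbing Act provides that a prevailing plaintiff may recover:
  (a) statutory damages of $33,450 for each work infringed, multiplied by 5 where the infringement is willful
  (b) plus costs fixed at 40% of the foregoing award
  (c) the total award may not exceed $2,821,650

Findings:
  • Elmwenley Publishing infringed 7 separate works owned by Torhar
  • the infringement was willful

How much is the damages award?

$1,639,050

Statutory damages: 7 × $33,450 = $234,150
Multiplied by 5: 5 × $234,150 = $1,170,750
Costs: 40% of $1,170,750 = $468,300
Award plus costs: $1,170,750 + $468,300 = $1,639,050
Cap at $2,821,650: $1,639,050 is within the cap, no reduction.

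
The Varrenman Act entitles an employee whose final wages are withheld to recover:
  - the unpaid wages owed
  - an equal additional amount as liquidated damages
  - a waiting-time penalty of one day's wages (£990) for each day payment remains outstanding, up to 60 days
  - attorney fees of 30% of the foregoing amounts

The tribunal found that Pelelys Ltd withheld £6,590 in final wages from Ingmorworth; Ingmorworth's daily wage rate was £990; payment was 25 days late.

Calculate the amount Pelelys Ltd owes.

Liquidated damages (equal amount): £6,590
Penalty days: min(25, 60) = 25
Waiting-time penalty: 25 × £990 = £24,750
Subtotal: £6,590 + £6,590 + £24,750 = £37,930
Attorney fees: 30% of £37,930 = £11,379
Total award: £37,930 + £11,379 = £49,309

£49,309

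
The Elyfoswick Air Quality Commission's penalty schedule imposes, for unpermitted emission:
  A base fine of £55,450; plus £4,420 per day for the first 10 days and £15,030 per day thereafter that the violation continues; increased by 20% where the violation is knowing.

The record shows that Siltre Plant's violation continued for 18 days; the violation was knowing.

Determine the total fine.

First 10 days: 10 × £4,420 = £44,200
Remaining days: (18 − 10) × £15,030 = £120,240
Per-day component: £44,200 + £120,240 = £164,440
Base plus per-day: £55,450 + £164,440 = £219,890
Enhancement: 20% of £219,890 = £43,978
Enhanced fine: £219,890 + £43,978 = £263,868

£263,868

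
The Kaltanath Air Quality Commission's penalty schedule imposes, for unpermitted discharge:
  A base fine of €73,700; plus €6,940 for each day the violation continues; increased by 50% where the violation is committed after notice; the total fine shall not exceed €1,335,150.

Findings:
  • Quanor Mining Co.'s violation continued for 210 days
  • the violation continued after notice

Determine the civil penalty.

Per-day component: 210 × €6,940 = €1,457,400
Base plus per-day: €73,700 + €1,457,400 = €1,531,100
Enhancement: 50% of €1,531,100 = €765,550
Enhanced fine: €1,531,100 + €765,550 = €2,296,650
Cap at €1,335,150: €2,296,650 exceeds the cap → €1,335,150

€1,335,150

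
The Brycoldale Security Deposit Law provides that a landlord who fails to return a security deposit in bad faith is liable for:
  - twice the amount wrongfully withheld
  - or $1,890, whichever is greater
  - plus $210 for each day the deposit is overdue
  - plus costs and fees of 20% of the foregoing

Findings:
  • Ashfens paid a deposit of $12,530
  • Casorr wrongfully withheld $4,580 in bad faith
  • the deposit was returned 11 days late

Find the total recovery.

Doubled: 2 × $4,580 = $9,160
Minimum $1,890: $9,160 meets the minimum, no increase.
Late-return penalty: 11 × $210 = $2,310
Damages plus late penalty: $9,160 + $2,310 = $11,470
Costs and fees: 20% of $11,470 = $2,294
Total recovery: $11,470 + $2,294 = $13,764

Recovery: $13,764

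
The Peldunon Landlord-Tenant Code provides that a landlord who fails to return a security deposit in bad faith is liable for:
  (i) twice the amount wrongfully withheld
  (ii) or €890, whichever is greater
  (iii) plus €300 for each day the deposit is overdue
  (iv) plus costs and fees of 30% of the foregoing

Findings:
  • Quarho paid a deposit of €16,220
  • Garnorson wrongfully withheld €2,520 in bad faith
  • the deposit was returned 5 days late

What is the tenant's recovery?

Doubled: 2 × €2,520 = €5,040
Minimum €890: €5,040 meets the minimum, no increase.
Late-return penalty: 5 × €300 = €1,500
Damages plus late penalty: €5,040 + €1,500 = €6,540
Costs and fees: 30% of €6,540 = €1,962
Total recovery: €6,540 + €1,962 = €8,502

€8,502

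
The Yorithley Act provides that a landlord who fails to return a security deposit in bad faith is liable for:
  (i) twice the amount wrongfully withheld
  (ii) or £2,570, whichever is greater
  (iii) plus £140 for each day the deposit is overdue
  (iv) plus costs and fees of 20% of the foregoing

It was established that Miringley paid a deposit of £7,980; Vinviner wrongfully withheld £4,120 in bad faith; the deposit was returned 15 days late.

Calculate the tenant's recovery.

£12,408

Doubled: 2 × £4,120 = £8,240
Minimum £2,570: £8,240 meets the minimum, no increase.
Late-return penalty: 15 × £140 = £2,100
Damages plus late penalty: £8,240 + £2,100 = £10,340
Costs and fees: 20% of £10,340 = £2,068
Total recovery: £10,340 + £2,068 = £12,408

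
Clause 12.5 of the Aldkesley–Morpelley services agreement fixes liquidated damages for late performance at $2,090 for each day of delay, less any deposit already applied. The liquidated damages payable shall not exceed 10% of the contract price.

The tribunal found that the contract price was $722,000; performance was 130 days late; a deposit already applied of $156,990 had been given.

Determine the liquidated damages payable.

$72,200

Per-day damages: 130 × $2,090 = $271,700
Less deposit already applied: $271,700 − $156,990 = $114,710
Cap: 10% of $722,000 = $72,200
Cap at $72,200: $114,710 exceeds the cap → $72,200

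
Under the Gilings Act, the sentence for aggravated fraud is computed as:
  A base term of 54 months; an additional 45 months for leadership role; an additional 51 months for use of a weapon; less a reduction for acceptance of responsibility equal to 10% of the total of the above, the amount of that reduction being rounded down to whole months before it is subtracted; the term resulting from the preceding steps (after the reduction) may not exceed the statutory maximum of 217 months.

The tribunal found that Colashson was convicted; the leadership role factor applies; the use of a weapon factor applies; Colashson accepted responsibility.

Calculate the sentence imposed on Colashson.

135 months

Leadership role enhancement: +45 months
Use of a weapon enhancement: +51 months
Adjusted term: 54 months + 45 months + 51 months = 150 months
Acceptance of responsibility reduction: 10% of 150 months = 15 months (rounded down)
After reduction: 150 − 15 = 135 months
Cap at 217 months: 135 months is within the cap, no reduction.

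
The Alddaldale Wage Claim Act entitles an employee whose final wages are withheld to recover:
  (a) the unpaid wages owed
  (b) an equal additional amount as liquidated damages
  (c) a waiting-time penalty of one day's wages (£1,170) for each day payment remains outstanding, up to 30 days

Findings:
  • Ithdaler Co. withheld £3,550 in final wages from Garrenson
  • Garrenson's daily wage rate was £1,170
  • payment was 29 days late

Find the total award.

£41,030

Liquidated damages (equal amount): £3,550
Penalty days: min(29, 30) = 29
Waiting-time penalty: 29 × £1,170 = £33,930
Total award: £3,550 + £3,550 + £33,930 = £41,030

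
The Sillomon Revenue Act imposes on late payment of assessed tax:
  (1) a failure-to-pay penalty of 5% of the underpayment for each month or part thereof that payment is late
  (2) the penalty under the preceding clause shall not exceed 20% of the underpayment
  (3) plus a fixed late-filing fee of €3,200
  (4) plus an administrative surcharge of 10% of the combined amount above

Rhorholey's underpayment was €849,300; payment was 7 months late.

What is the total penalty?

€190,366

Accrued rate: 5% × 7 = 35%, capped at 20% → 20%
Failure-to-pay penalty: 20% of €849,300 = €169,860
Penalty before surcharge: €169,860 + €3,200 = €173,060
Administrative surcharge: 10% of €173,060 = €17,306
Total penalty: €173,060 + €17,306 = €190,366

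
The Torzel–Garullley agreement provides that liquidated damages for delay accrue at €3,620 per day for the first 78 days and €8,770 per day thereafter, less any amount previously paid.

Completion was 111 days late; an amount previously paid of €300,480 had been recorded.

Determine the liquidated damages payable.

First 78 days: 78 × €3,620 = €282,360
Remaining days: (111 − 78) × €8,770 = €289,410
Accrued per-day damages: €282,360 + €289,410 = €571,770
Less amount previously paid: €571,770 − €300,480 = €271,290

Liquidated damages: €271,290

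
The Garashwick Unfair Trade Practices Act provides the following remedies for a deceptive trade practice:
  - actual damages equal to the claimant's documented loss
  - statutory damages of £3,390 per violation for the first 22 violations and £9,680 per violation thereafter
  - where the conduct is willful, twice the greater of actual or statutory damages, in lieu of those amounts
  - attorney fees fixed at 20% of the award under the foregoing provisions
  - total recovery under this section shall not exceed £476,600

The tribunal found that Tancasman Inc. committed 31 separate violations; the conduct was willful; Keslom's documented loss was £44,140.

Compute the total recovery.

First 22 violations: 22 × £3,390 = £74,580
Remaining violations: (31 − 22) × £9,680 = £87,120
Statutory damages: £74,580 + £87,120 = £161,700
Greater of actual damages (£44,140) or statutory damages (£161,700): £161,700
Doubled: 2 × £161,700 = £323,400
Attorney fees: 20% of £323,400 = £64,680
Total before cap: £323,400 + £64,680 = £388,080
Cap at £476,600: £388,080 is within the cap, no reduction.

£388,080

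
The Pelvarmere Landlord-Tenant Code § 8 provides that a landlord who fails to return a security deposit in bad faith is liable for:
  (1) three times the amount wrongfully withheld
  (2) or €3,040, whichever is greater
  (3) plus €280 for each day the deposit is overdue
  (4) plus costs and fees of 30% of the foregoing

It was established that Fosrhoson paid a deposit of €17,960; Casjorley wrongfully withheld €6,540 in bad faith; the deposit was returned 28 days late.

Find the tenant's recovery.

€35,698

Trebled: 3 × €6,540 = €19,620
Minimum €3,040: €19,620 meets the minimum, no increase.
Late-return penalty: 28 × €280 = €7,840
Damages plus late penalty: €19,620 + €7,840 = €27,460
Costs and fees: 30% of €27,460 = €8,238
Total recovery: €27,460 + €8,238 = €35,698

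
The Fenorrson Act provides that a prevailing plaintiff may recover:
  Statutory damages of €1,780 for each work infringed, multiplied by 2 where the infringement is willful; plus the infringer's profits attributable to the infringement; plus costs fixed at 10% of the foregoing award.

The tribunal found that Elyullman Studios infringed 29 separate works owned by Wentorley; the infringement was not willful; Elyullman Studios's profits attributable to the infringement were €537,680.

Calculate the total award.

Statutory damages: 29 × €1,780 = €51,620
Infringement not willful: no ×2 enhancement.
Combined award: €51,620 + €537,680 = €589,300
Costs: 10% of €589,300 = €58,930
Award plus costs: €589,300 + €58,930 = €648,230

€648,230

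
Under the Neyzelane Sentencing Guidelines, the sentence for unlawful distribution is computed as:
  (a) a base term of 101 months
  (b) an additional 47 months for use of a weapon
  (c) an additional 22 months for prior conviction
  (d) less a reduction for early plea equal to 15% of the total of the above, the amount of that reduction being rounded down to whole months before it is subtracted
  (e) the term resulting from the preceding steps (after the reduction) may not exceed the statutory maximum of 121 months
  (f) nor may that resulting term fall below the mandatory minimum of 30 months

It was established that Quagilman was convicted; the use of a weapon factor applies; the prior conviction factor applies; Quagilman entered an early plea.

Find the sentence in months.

121 months

Use of a weapon enhancement: +47 months
Prior conviction enhancement: +22 months
Adjusted term: 101 months + 47 months + 22 months = 170 months
Early plea reduction: 15% of 170 months = 25 months (rounded down)
After reduction: 170 − 25 = 145 months
Cap at 121 months: 145 months exceeds the cap → 121 months
Minimum 30 months: 121 months meets the minimum, no increase.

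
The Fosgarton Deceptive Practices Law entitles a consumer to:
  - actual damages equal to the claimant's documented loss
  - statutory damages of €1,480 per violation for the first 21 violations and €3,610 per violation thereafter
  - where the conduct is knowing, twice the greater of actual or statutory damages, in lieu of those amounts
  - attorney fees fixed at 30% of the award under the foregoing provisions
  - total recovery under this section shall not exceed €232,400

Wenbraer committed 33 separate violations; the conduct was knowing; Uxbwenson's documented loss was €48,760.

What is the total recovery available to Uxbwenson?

€193,440

First 21 violations: 21 × €1,480 = €31,080
Remaining violations: (33 − 21) × €3,610 = €43,320
Statutory damages: €31,080 + €43,320 = €74,400
Greater of actual damages (€48,760) or statutory damages (€74,400): €74,400
Doubled: 2 × €74,400 = €148,800
Attorney fees: 30% of €148,800 = €44,640
Total before cap: €148,800 + €44,640 = €193,440
Cap at €232,400: €193,440 is within the cap, no reduction.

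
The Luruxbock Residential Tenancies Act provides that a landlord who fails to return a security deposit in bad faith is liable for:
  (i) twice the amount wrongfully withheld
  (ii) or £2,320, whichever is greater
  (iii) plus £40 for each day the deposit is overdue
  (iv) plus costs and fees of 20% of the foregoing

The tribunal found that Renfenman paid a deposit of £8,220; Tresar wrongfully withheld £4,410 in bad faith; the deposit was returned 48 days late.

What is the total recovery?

Recovery: £12,888

Doubled: 2 × £4,410 = £8,820
Minimum £2,320: £8,820 meets the minimum, no increase.
Late-return penalty: 48 × £40 = £1,920
Damages plus late penalty: £8,820 + £1,920 = £10,740
Costs and fees: 20% of £10,740 = £2,148
Total recovery: £10,740 + £2,148 = £12,888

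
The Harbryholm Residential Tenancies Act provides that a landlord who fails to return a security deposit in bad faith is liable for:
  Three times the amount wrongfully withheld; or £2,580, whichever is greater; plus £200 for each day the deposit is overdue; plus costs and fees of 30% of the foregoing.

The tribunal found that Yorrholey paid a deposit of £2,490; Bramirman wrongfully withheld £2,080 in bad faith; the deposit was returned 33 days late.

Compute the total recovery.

£16,692

Trebled: 3 × £2,080 = £6,240
Minimum £2,580: £6,240 meets the minimum, no increase.
Late-return penalty: 33 × £200 = £6,600
Damages plus late penalty: £6,240 + £6,600 = £12,840
Costs and fees: 30% of £12,840 = £3,852
Total recovery: £12,840 + £3,852 = £16,692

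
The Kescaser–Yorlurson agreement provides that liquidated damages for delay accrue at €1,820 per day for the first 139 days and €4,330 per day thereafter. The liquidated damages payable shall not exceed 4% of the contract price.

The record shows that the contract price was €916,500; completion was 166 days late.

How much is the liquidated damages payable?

€36,660

First 139 days: 139 × €1,820 = €252,980
Remaining days: (166 − 139) × €4,330 = €116,910
Accrued per-day damages: €252,980 + €116,910 = €369,890
Cap: 4% of €916,500 = €36,660
Cap at €36,660: €369,890 exceeds the cap → €36,660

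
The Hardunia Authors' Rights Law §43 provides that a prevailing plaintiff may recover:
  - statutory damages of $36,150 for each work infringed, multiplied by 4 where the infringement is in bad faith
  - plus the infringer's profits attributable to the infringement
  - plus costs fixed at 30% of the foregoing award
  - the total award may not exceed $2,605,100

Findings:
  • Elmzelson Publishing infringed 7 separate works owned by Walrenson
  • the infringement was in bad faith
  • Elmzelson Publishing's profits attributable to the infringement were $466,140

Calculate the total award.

$1,921,842

Statutory damages: 7 × $36,150 = $253,050
Multiplied by 4: 4 × $253,050 = $1,012,200
Combined award: $1,012,200 + $466,140 = $1,478,340
Costs: 30% of $1,478,340 = $443,502
Award plus costs: $1,478,340 + $443,502 = $1,921,842
Cap at $2,605,100: $1,921,842 is within the cap, no reduction.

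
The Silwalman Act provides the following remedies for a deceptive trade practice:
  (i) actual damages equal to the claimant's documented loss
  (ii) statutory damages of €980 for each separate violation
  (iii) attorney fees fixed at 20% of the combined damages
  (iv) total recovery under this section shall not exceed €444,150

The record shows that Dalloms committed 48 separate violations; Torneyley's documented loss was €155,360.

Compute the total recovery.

€242,880

Statutory damages: 48 × €980 = €47,040
Combined damages: €155,360 + €47,040 = €202,400
Attorney fees: 20% of €202,400 = €40,480
Total before cap: €202,400 + €40,480 = €242,880
Cap at €444,150: €242,880 is within the cap, no reduction.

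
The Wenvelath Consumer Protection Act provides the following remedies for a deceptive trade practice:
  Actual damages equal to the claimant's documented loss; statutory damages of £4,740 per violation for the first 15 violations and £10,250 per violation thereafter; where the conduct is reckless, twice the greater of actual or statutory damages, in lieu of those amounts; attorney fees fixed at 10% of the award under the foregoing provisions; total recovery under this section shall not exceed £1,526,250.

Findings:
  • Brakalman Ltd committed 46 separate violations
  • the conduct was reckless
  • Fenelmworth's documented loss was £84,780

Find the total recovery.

Total recovery: £855,470

First 15 violations: 15 × £4,740 = £71,100
Remaining violations: (46 − 15) × £10,250 = £317,750
Statutory damages: £71,100 + £317,750 = £388,850
Greater of actual damages (£84,780) or statutory damages (£388,850): £388,850
Doubled: 2 × £388,850 = £777,700
Attorney fees: 10% of £777,700 = £77,770
Total before cap: £777,700 + £77,770 = £855,470
Cap at £1,526,250: £855,470 is within the cap, no reduction.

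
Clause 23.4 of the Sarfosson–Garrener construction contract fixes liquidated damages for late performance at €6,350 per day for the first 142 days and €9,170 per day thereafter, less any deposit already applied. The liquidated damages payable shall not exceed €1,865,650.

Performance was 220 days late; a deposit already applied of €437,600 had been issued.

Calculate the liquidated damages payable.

First 142 days: 142 × €6,350 = €901,700
Remaining days: (220 − 142) × €9,170 = €715,260
Accrued per-day damages: €901,700 + €715,260 = €1,616,960
Less deposit already applied: €1,616,960 − €437,600 = €1,179,360
Cap at €1,865,650: €1,179,360 is within the cap, no reduction.

€1,179,360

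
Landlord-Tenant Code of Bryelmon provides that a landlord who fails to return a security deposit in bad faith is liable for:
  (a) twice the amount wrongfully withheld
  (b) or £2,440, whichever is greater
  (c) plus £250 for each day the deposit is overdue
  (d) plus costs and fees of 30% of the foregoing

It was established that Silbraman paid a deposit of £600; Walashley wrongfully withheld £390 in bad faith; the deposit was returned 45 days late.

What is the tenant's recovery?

Doubled: 2 × £390 = £780
Minimum £2,440: £780 is below the minimum → £2,440
Late-return penalty: 45 × £250 = £11,250
Damages plus late penalty: £2,440 + £11,250 = £13,690
Costs and fees: 30% of £13,690 = £4,107
Total recovery: £13,690 + £4,107 = £17,797

£17,797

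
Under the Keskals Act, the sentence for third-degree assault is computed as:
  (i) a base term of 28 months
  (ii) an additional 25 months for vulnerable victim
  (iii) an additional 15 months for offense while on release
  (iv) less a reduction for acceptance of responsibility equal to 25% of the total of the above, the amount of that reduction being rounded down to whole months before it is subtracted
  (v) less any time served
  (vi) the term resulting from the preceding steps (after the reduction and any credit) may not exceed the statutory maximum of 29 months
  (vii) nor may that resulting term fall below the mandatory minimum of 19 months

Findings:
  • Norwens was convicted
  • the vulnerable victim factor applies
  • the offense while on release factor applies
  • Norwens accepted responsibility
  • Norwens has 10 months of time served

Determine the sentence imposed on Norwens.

Vulnerable victim enhancement: +25 months
Offense while on release enhancement: +15 months
Adjusted term: 28 months + 25 months + 15 months = 68 months
Acceptance of responsibility reduction: 25% of 68 months = 17 months (rounded down)
After reduction: 68 − 17 = 51 months
Less time served: 51 months − 10 months = 41 months
Cap at 29 months: 41 months exceeds the cap → 29 months
Minimum 19 months: 29 months meets the minimum, no increase.

29 months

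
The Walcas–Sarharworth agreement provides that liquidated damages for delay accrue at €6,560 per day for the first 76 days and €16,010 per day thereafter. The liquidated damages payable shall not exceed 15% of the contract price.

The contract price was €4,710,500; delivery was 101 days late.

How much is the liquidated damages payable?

€706,575

First 76 days: 76 × €6,560 = €498,560
Remaining days: (101 − 76) × €16,010 = €400,250
Accrued per-day damages: €498,560 + €400,250 = €898,810
Cap: 15% of €4,710,500 = €706,575
Cap at €706,575: €898,810 exceeds the cap → €706,575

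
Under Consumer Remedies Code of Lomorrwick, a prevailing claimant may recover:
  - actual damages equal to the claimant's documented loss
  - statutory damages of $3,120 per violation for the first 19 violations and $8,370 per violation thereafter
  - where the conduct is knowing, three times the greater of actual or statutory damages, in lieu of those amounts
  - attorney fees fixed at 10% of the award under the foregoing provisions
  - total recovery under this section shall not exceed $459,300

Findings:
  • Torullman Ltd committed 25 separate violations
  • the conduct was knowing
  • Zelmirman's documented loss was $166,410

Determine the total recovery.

First 19 violations: 19 × $3,120 = $59,280
Remaining violations: (25 − 19) × $8,370 = $50,220
Statutory damages: $59,280 + $50,220 = $109,500
Greater of actual damages ($166,410) or statutory damages ($109,500): $166,410
Trebled: 3 × $166,410 = $499,230
Attorney fees: 10% of $499,230 = $49,923
Total before cap: $499,230 + $49,923 = $549,153
Cap at $459,300: $549,153 exceeds the cap → $459,300

$459,300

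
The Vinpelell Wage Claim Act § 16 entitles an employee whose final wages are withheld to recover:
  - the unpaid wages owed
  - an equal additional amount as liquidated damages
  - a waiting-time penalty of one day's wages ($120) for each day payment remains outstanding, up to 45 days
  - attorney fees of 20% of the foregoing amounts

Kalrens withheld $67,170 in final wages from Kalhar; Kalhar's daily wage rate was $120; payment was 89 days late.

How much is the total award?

Liquidated damages (equal amount): $67,170
Penalty days: min(89, 45) = 45
Waiting-time penalty: 45 × $120 = $5,400
Subtotal: $67,170 + $67,170 + $5,400 = $139,740
Attorney fees: 20% of $139,740 = $27,948
Total award: $139,740 + $27,948 = $167,688

$167,688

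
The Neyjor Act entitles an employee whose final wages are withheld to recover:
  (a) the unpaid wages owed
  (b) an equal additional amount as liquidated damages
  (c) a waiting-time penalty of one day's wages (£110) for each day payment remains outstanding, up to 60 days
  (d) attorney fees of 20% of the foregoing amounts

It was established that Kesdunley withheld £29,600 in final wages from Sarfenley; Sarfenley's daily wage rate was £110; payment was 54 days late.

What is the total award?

Liquidated damages (equal amount): £29,600
Penalty days: min(54, 60) = 54
Waiting-time penalty: 54 × £110 = £5,940
Subtotal: £29,600 + £29,600 + £5,940 = £65,140
Attorney fees: 20% of £65,140 = £13,028
Total award: £65,140 + £13,028 = £78,168

£78,168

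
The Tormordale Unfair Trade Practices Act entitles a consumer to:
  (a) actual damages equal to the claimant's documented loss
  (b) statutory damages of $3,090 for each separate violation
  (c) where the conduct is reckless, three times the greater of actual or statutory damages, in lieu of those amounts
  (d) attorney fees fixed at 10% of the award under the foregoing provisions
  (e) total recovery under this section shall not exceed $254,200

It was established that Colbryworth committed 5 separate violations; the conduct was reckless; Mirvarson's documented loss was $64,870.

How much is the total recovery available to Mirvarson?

Statutory damages: 5 × $3,090 = $15,450
Greater of actual damages ($64,870) or statutory damages ($15,450): $64,870
Trebled: 3 × $64,870 = $194,610
Attorney fees: 10% of $194,610 = $19,461
Total before cap: $194,610 + $19,461 = $214,071
Cap at $254,200: $214,071 is within the cap, no reduction.

Total recovery: $214,071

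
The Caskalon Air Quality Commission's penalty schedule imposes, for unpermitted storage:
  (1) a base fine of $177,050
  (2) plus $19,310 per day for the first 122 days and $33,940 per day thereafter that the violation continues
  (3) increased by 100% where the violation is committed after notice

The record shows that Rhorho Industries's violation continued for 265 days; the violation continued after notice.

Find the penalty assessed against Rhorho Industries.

$14,772,580

First 122 days: 122 × $19,310 = $2,355,820
Remaining days: (265 − 122) × $33,940 = $4,853,420
Per-day component: $2,355,820 + $4,853,420 = $7,209,240
Base plus per-day: $177,050 + $7,209,240 = $7,386,290
Enhancement: 100% of $7,386,290 = $7,386,290
Enhanced fine: $7,386,290 + $7,386,290 = $14,772,580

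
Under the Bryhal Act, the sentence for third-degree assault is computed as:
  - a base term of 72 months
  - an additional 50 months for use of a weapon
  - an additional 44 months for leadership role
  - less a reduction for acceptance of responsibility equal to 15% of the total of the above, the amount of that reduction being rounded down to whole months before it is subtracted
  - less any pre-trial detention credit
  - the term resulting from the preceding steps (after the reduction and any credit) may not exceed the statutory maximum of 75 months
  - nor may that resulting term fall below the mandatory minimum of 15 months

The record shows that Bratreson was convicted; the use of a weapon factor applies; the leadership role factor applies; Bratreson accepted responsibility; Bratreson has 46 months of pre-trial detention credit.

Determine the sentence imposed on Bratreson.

Use of a weapon enhancement: +50 months
Leadership role enhancement: +44 months
Adjusted term: 72 months + 50 months + 44 months = 166 months
Acceptance of responsibility reduction: 15% of 166 months = 24 months (rounded down)
After reduction: 166 − 24 = 142 months
Less pre-trial detention credit: 142 months − 46 months = 96 months
Cap at 75 months: 96 months exceeds the cap → 75 months
Minimum 15 months: 75 months meets the minimum, no increase.

75 months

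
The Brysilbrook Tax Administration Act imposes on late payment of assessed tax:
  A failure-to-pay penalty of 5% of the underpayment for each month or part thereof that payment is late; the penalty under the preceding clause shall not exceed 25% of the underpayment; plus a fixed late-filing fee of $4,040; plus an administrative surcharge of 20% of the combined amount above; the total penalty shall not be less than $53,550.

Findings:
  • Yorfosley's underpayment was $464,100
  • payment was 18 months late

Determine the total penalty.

Accrued rate: 5% × 18 = 90%, capped at 25% → 25%
Failure-to-pay penalty: 25% of $464,100 = $116,025
Penalty before surcharge: $116,025 + $4,040 = $120,065
Administrative surcharge: 20% of $120,065 = $24,013
Total penalty: $120,065 + $24,013 = $144,078
Minimum $53,550: $144,078 meets the minimum, no increase.

Penalty: $144,078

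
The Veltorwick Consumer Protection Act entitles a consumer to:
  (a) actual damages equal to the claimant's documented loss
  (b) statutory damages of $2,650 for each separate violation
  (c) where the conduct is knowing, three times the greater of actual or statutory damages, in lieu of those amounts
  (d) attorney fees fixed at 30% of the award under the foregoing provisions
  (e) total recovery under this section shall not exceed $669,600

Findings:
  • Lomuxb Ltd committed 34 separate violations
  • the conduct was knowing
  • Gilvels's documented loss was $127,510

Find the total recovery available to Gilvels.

$497,289

Statutory damages: 34 × $2,650 = $90,100
Greater of actual damages ($127,510) or statutory damages ($90,100): $127,510
Trebled: 3 × $127,510 = $382,530
Attorney fees: 30% of $382,530 = $114,759
Total before cap: $382,530 + $114,759 = $497,289
Cap at $669,600: $497,289 is within the cap, no reduction.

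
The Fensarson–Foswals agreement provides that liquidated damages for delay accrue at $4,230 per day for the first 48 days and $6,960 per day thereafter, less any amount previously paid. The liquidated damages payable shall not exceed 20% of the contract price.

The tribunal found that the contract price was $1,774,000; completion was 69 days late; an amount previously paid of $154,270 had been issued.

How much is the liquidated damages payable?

First 48 days: 48 × $4,230 = $203,040
Remaining days: (69 − 48) × $6,960 = $146,160
Accrued per-day damages: $203,040 + $146,160 = $349,200
Less amount previously paid: $349,200 − $154,270 = $194,930
Cap: 20% of $1,774,000 = $354,800
Cap at $354,800: $194,930 is within the cap, no reduction.

$194,930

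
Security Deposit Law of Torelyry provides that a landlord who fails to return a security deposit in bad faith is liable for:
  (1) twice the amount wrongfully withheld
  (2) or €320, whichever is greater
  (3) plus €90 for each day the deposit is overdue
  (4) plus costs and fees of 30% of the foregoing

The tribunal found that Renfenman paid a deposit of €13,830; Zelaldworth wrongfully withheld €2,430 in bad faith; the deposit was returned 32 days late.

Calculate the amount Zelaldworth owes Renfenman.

€10,062

Doubled: 2 × €2,430 = €4,860
Minimum €320: €4,860 meets the minimum, no increase.
Late-return penalty: 32 × €90 = €2,880
Damages plus late penalty: €4,860 + €2,880 = €7,740
Costs and fees: 30% of €7,740 = €2,322
Total recovery: €7,740 + €2,322 = €10,062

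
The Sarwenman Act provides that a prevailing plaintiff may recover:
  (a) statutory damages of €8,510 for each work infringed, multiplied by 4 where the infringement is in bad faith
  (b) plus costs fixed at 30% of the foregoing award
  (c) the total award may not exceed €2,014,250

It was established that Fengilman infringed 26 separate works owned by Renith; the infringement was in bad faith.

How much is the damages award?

€1,150,552

Statutory damages: 26 × €8,510 = €221,260
Multiplied by 4: 4 × €221,260 = €885,040
Costs: 30% of €885,040 = €265,512
Award plus costs: €885,040 + €265,512 = €1,150,552
Cap at €2,014,250: €1,150,552 is within the cap, no reduction.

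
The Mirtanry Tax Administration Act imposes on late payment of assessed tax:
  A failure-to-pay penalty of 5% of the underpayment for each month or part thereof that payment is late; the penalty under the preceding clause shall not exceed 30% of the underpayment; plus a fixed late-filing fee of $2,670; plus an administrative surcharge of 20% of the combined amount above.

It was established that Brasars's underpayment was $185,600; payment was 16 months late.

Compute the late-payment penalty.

Accrued rate: 5% × 16 = 80%, capped at 30% → 30%
Failure-to-pay penalty: 30% of $185,600 = $55,680
Penalty before surcharge: $55,680 + $2,670 = $58,350
Administrative surcharge: 20% of $58,350 = $11,670
Total penalty: $58,350 + $11,670 = $70,020

$70,020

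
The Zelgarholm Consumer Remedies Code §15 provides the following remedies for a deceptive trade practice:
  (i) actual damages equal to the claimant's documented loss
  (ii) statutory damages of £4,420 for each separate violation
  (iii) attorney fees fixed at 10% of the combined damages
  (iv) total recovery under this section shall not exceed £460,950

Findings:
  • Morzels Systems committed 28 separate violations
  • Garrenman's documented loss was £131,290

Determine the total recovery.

Statutory damages: 28 × £4,420 = £123,760
Combined damages: £131,290 + £123,760 = £255,050
Attorney fees: 10% of £255,050 = £25,505
Total before cap: £255,050 + £25,505 = £280,555
Cap at £460,950: £280,555 is within the cap, no reduction.

£280,555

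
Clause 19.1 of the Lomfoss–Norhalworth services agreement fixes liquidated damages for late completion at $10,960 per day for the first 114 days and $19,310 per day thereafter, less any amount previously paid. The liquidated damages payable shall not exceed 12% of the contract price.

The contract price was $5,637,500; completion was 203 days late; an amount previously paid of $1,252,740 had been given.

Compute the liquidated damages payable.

Liquidated damages: $676,500

First 114 days: 114 × $10,960 = $1,249,440
Remaining days: (203 − 114) × $19,310 = $1,718,590
Accrued per-day damages: $1,249,440 + $1,718,590 = $2,968,030
Less amount previously paid: $2,968,030 − $1,252,740 = $1,715,290
Cap: 12% of $5,637,500 = $676,500
Cap at $676,500: $1,715,290 exceeds the cap → $676,500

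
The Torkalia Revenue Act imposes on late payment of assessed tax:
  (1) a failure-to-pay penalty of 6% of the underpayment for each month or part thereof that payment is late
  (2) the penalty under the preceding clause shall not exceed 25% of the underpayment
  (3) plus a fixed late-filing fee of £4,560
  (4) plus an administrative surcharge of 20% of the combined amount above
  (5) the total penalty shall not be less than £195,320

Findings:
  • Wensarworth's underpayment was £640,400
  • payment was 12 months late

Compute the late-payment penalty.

Accrued rate: 6% × 12 = 72%, capped at 25% → 25%
Failure-to-pay penalty: 25% of £640,400 = £160,100
Penalty before surcharge: £160,100 + £4,560 = £164,660
Administrative surcharge: 20% of £164,660 = £32,932
Total penalty: £164,660 + £32,932 = £197,592
Minimum £195,320: £197,592 meets the minimum, no increase.

Penalty: £197,592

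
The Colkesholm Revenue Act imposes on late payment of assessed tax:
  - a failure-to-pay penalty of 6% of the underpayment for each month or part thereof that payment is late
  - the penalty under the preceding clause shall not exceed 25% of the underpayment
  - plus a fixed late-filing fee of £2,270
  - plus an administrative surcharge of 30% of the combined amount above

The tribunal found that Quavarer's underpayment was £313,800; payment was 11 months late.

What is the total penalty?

Accrued rate: 6% × 11 = 66%, capped at 25% → 25%
Failure-to-pay penalty: 25% of £313,800 = £78,450
Penalty before surcharge: £78,450 + £2,270 = £80,720
Administrative surcharge: 30% of £80,720 = £24,216
Total penalty: £80,720 + £24,216 = £104,936

£104,936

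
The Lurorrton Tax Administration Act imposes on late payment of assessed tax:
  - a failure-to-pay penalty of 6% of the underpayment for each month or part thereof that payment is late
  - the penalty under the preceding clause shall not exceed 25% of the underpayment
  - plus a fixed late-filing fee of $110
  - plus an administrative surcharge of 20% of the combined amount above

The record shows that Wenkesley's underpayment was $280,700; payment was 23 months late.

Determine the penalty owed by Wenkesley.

Accrued rate: 6% × 23 = 138%, capped at 25% → 25%
Failure-to-pay penalty: 25% of $280,700 = $70,175
Penalty before surcharge: $70,175 + $110 = $70,285
Administrative surcharge: 20% of $70,285 = $14,057
Total penalty: $70,285 + $14,057 = $84,342

Penalty: $84,342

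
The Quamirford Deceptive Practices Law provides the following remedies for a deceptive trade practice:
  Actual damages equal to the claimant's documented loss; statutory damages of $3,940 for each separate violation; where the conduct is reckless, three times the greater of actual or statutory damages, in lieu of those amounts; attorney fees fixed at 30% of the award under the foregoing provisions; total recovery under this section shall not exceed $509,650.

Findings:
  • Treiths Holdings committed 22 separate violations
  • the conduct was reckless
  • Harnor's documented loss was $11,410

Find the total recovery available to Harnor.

$338,052

Statutory damages: 22 × $3,940 = $86,680
Greater of actual damages ($11,410) or statutory damages ($86,680): $86,680
Trebled: 3 × $86,680 = $260,040
Attorney fees: 30% of $260,040 = $78,012
Total before cap: $260,040 + $78,012 = $338,052
Cap at $509,650: $338,052 is within the cap, no reduction.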